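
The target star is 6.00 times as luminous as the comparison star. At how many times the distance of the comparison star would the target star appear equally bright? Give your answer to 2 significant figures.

2.4

Equal flux requires L_t/d_t² = L_c/d_c², so d_t/d_c = √(L_t/L_c)
= √(6.00) = 2.449.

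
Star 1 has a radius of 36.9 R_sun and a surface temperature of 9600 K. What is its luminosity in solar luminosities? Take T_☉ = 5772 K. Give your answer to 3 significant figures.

1.04×10^4 solar luminosities

L/L_☉ = (R/R_☉)² (T/T_☉)⁴ = (36.9)² × (9600/5772)⁴
       = 1362 × (1.663)⁴ = 1362 × 7.652 = 1.042×10^4.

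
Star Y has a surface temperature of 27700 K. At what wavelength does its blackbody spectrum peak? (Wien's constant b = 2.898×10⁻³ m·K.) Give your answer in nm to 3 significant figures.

λ_max = b/T = 2.898×10⁻³ / 27700 = 1.05×10^-7 m = 104.6 nm.

105 nm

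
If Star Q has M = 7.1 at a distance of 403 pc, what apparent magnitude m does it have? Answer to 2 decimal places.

15.13

m = M + 5 log₁₀(d/10 pc) = 7.1 + 5 log₁₀(403/10)
  = 7.1 + 5 × 1.605 = 7.1 + 8.03 = 15.13.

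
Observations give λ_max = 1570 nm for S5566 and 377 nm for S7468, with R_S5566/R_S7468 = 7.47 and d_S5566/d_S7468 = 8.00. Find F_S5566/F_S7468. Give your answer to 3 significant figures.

0.00290

Wien's law: T_S5566/T_S7468 = λ_S7468/λ_S5566 = 377/1570 = 0.2401.
L_S5566/L_S7468 = (R_S5566/R_S7468)²(T_S5566/T_S7468)⁴ = (7.47)²(0.2401)⁴ = 0.1855.
F_S5566/F_S7468 = (L_S5566/L_S7468)/(d_S5566/d_S7468)² = 0.1855/(8.00)² = 0.002899.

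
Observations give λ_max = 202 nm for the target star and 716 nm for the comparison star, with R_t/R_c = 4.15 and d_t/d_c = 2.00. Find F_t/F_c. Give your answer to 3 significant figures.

680

Wien's law: T_t/T_c = λ_c/λ_t = 716/202 = 3.545.
L_t/L_c = (R_t/R_c)²(T_t/T_c)⁴ = (4.15)²(3.545)⁴ = 2719.
F_t/F_c = (L_t/L_c)/(d_t/d_c)² = 2719/(2.00)² = 679.6.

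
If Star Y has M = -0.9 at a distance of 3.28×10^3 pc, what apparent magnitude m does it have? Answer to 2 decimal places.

m = M + 5 log₁₀(d/10 pc) = -0.9 + 5 log₁₀(3.28×10^3/10)
  = -0.9 + 5 × 2.516 = -0.9 + 12.58 = 11.68.

11.68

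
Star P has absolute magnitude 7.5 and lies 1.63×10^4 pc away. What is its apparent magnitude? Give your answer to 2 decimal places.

m = M + 5 log₁₀(d/10 pc) = 7.5 + 5 log₁₀(1.63×10^4/10)
  = 7.5 + 5 × 3.212 = 7.5 + 16.06 = 23.56.

23.56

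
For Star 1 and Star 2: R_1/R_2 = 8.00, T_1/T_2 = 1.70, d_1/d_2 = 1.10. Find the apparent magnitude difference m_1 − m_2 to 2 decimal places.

L_1/L_2 = (8.00)²(1.70)⁴ = 534.5.
F_1/F_2 = (L_1/L_2)/(d_1/d_2)² = 534.5/1.210 = 441.8.
m_1 − m_2 = −2.5 log₁₀(441.8) = -6.61.

-6.61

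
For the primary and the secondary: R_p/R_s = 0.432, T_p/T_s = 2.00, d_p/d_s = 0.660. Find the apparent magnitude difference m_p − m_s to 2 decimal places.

-2.09

L_p/L_s = (0.432)²(2.00)⁴ = 2.986.
F_p/F_s = (L_p/L_s)/(d_p/d_s)² = 2.986/0.4356 = 6.855.
m_p − m_s = −2.5 log₁₀(6.855) = -2.09.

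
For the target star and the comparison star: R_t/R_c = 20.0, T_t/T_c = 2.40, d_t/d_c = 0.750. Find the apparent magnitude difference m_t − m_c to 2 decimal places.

-10.93

L_t/L_c = (20.0)²(2.40)⁴ = 1.327×10^4.
F_t/F_c = (L_t/L_c)/(d_t/d_c)² = 1.327×10^4/0.5625 = 2.359×10^4.
m_t − m_c = −2.5 log₁₀(2.359×10^4) = -10.93.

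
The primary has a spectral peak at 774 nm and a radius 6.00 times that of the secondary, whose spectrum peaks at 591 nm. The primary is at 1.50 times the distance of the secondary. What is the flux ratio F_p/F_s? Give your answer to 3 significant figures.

Wien's law: T_p/T_s = λ_s/λ_p = 591/774 = 0.7636.
L_p/L_s = (R_p/R_s)²(T_p/T_s)⁴ = (6.00)²(0.7636)⁴ = 12.24.
F_p/F_s = (L_p/L_s)/(d_p/d_s)² = 12.24/(1.50)² = 5.439.

5.44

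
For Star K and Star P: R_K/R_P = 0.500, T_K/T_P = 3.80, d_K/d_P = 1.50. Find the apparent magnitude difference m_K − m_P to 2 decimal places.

-3.41

L_K/L_P = (0.500)²(3.80)⁴ = 52.13.
F_K/F_P = (L_K/L_P)/(d_K/d_P)² = 52.13/2.250 = 23.17.
m_K − m_P = −2.5 log₁₀(23.17) = -3.41.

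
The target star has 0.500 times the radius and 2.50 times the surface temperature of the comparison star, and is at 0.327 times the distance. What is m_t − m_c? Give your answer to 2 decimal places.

L_t/L_c = (0.500)²(2.50)⁴ = 9.766.
F_t/F_c = (L_t/L_c)/(d_t/d_c)² = 9.766/0.1069 = 91.33.
m_t − m_c = −2.5 log₁₀(91.33) = -4.90.

-4.90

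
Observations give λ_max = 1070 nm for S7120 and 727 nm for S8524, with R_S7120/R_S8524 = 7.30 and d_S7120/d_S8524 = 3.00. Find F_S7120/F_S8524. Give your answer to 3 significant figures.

Wien's law: T_S7120/T_S8524 = λ_S8524/λ_S7120 = 727/1070 = 0.6794.
L_S7120/L_S8524 = (R_S7120/R_S8524)²(T_S7120/T_S8524)⁴ = (7.30)²(0.6794)⁴ = 11.36.
F_S7120/F_S8524 = (L_S7120/L_S8524)/(d_S7120/d_S8524)² = 11.36/(3.00)² = 1.262.

1.26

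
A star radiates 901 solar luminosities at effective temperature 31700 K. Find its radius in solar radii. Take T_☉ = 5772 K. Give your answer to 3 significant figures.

R/R_☉ = √(L/L_☉) / (T/T_☉)² = √(901) / (5.492)²
       = 30.02 / 30.16 = 0.9952.

0.995 solar radii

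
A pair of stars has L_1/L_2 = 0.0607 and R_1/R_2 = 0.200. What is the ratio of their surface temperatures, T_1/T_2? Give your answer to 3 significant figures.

1.11

L ∝ R²T⁴ gives T ∝ (L/R²)^(1/4), so
T_1/T_2 = (0.0607 / 0.200²)^(1/4) = (1.517)^(1/4) = 1.110.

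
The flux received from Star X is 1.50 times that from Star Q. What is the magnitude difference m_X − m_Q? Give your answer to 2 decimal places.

m_X − m_Q = −2.5 log₁₀(F_X/F_Q) = −2.5 log₁₀(1.50) = −2.5 × (0.176) = -0.440.

-0.44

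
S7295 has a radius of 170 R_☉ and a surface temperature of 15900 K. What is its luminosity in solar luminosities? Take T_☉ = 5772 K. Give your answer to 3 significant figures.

L/L_☉ = (R/R_☉)² (T/T_☉)⁴ = (170)² × (15900/5772)⁴
       = 2.890×10^4 × (2.755)⁴ = 2.890×10^4 × 57.58 = 1.664×10^6.

1.66×10^6 solar luminosities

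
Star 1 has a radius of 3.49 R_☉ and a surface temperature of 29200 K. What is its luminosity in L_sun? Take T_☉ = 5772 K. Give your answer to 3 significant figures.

L/L_☉ = (R/R_☉)² (T/T_☉)⁴ = (3.49)² × (29200/5772)⁴
       = 12.18 × (5.059)⁴ = 12.18 × 655.0 = 7978.

7.98×10^3 L_sun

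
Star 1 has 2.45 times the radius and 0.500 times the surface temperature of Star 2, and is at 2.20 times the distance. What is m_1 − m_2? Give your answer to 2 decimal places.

L_1/L_2 = (2.45)²(0.500)⁴ = 0.3752.
F_1/F_2 = (L_1/L_2)/(d_1/d_2)² = 0.3752/4.840 = 0.07751.
m_1 − m_2 = −2.5 log₁₀(0.07751) = 2.78.

2.78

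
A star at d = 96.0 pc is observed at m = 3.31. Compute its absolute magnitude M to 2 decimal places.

-1.60

M = m − 5 log₁₀(d/10 pc) = 3.31 − 5 log₁₀(96.0/10)
  = 3.31 − 5 × 0.982 = 3.31 − 4.91 = -1.60.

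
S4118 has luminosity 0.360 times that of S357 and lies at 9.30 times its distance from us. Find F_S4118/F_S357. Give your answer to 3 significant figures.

F = L/(4πd²), so F_S4118/F_S357 = (L_S4118/L_S357) / (d_S4118/d_S357)²
= 0.360 / (9.30)² = 0.360 / 86.49 = 0.004162.

0.00416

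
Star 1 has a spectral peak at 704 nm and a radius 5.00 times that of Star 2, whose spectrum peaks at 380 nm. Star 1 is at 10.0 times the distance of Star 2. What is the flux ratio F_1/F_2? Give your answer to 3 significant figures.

0.0212

Wien's law: T_1/T_2 = λ_2/λ_1 = 380/704 = 0.5398.
L_1/L_2 = (R_1/R_2)²(T_1/T_2)⁴ = (5.00)²(0.5398)⁴ = 2.122.
F_1/F_2 = (L_1/L_2)/(d_1/d_2)² = 2.122/(10.0)² = 0.02122.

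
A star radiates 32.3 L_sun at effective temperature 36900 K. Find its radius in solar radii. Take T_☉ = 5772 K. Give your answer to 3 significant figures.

R/R_☉ = √(L/L_☉) / (T/T_☉)² = √(32.3) / (6.393)²
       = 5.683 / 40.87 = 0.1391.

0.139 solar radii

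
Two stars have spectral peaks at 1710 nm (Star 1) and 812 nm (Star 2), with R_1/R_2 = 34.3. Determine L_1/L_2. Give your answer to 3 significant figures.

59.8

Wien's law gives T ∝ 1/λ_max, so T_1/T_2 = λ_2/λ_1 = 812/1710 = 0.4749.
Then L ∝ R²T⁴ gives L_1/L_2 = (34.3)² × (0.4749)⁴ = 1176 × 0.05084 = 59.82.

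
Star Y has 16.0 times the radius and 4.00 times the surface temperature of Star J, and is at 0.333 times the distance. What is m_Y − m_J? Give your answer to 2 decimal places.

-14.43

L_Y/L_J = (16.0)²(4.00)⁴ = 6.554×10^4.
F_Y/F_J = (L_Y/L_J)/(d_Y/d_J)² = 6.554×10^4/0.1109 = 5.910×10^5.
m_Y − m_J = −2.5 log₁₀(5.910×10^5) = -14.43.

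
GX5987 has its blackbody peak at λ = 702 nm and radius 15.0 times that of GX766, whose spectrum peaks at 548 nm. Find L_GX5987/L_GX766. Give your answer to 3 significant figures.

Wien's law gives T ∝ 1/λ_max, so T_GX5987/T_GX766 = λ_GX766/λ_GX5987 = 548/702 = 0.7806.
Then L ∝ R²T⁴ gives L_GX5987/L_GX766 = (15.0)² × (0.7806)⁴ = 225.0 × 0.3713 = 83.55.

83.6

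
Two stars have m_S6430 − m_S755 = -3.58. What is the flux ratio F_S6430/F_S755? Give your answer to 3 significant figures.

F_S6430/F_S755 = 10^(−(m_S6430 − m_S755)/2.5) = 10^(3.58/2.5) = 10^1.432 = 27.04.

27.0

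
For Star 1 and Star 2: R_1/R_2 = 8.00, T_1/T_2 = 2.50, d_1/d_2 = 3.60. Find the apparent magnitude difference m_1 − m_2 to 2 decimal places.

L_1/L_2 = (8.00)²(2.50)⁴ = 2500.
F_1/F_2 = (L_1/L_2)/(d_1/d_2)² = 2500/12.96 = 192.9.
m_1 − m_2 = −2.5 log₁₀(192.9) = -5.71.

-5.71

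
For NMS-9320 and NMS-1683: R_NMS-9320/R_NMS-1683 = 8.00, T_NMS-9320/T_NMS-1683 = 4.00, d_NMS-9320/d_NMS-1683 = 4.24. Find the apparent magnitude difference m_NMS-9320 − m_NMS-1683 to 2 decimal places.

L_NMS-9320/L_NMS-1683 = (8.00)²(4.00)⁴ = 1.638×10^4.
F_NMS-9320/F_NMS-1683 = (L_NMS-9320/L_NMS-1683)/(d_NMS-9320/d_NMS-1683)² = 1.638×10^4/17.98 = 911.4.
m_NMS-9320 − m_NMS-1683 = −2.5 log₁₀(911.4) = -7.40.

-7.40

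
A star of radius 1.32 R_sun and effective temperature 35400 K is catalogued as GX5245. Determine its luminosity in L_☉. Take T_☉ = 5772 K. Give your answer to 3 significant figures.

2.47×10^3 L_☉

L/L_☉ = (R/R_☉)² (T/T_☉)⁴ = (1.32)² × (35400/5772)⁴
       = 1.742 × (6.133)⁴ = 1.742 × 1415 = 2465.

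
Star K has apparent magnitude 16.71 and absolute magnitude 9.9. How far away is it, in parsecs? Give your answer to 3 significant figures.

230 pc

m − M = 5 log₁₀(d/10 pc)
16.71 − (9.9) = 6.81 = 5 log₁₀(d/10)
d = 10 × 10^(6.81/5) = 10 × 10^1.362 = 230.1 pc.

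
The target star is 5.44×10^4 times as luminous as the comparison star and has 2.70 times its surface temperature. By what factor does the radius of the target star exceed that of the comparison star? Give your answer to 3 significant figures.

L ∝ R²T⁴ gives R ∝ √L / T², so
R_t/R_c = √(5.44×10^4) / (2.70)² = 233.2 / 7.290 = 31.99.

32.0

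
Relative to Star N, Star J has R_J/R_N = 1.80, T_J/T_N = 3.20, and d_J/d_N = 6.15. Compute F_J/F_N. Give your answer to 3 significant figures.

L_J/L_N = (R_J/R_N)²(T_J/T_N)⁴ = (1.80)² × (3.20)⁴ = 339.7.
F_J/F_N = (L_J/L_N)/(d_J/d_N)² = 339.7 / (6.15)² = 8.982.

8.98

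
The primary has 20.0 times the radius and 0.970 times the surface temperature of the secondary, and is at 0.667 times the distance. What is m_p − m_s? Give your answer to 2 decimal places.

-7.25

L_p/L_s = (20.0)²(0.970)⁴ = 354.1.
F_p/F_s = (L_p/L_s)/(d_p/d_s)² = 354.1/0.4449 = 796.0.
m_p − m_s = −2.5 log₁₀(796.0) = -7.25.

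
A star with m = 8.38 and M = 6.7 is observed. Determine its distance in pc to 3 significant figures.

21.7 pc

m − M = 5 log₁₀(d/10 pc)
8.38 − (6.7) = 1.68 = 5 log₁₀(d/10)
d = 10 × 10^(1.68/5) = 10 × 10^0.336 = 21.68 pc.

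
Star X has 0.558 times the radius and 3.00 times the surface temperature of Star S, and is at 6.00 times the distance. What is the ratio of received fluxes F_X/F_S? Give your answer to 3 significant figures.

0.701

L_X/L_S = (R_X/R_S)²(T_X/T_S)⁴ = (0.558)² × (3.00)⁴ = 25.22.
F_X/F_S = (L_X/L_S)/(d_X/d_S)² = 25.22 / (6.00)² = 0.7006.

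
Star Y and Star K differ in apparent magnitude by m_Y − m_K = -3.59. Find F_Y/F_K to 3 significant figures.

F_Y/F_K = 10^(−(m_Y − m_K)/2.5) = 10^(3.59/2.5) = 10^1.436 = 27.29.

27.3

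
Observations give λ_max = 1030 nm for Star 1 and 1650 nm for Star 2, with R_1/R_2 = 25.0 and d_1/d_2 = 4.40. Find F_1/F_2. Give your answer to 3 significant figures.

Wien's law: T_1/T_2 = λ_2/λ_1 = 1650/1030 = 1.602.
L_1/L_2 = (R_1/R_2)²(T_1/T_2)⁴ = (25.0)²(1.602)⁴ = 4116.
F_1/F_2 = (L_1/L_2)/(d_1/d_2)² = 4116/(4.40)² = 212.6.

213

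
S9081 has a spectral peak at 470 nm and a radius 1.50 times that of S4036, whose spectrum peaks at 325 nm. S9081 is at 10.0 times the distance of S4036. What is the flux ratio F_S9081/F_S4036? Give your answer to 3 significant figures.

0.00514

Wien's law: T_S9081/T_S4036 = λ_S4036/λ_S9081 = 325/470 = 0.6915.
L_S9081/L_S4036 = (R_S9081/R_S4036)²(T_S9081/T_S4036)⁴ = (1.50)²(0.6915)⁴ = 0.5144.
F_S9081/F_S4036 = (L_S9081/L_S4036)/(d_S9081/d_S4036)² = 0.5144/(10.0)² = 0.005144.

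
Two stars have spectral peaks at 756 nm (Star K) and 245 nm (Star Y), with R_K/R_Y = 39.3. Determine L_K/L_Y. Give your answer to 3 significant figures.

17.0

Wien's law gives T ∝ 1/λ_max, so T_K/T_Y = λ_Y/λ_K = 245/756 = 0.3241.
Then L ∝ R²T⁴ gives L_K/L_Y = (39.3)² × (0.3241)⁴ = 1544 × 0.01103 = 17.04.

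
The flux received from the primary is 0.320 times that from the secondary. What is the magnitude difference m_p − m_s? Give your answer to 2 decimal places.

m_p − m_s = −2.5 log₁₀(F_p/F_s) = −2.5 log₁₀(0.320) = −2.5 × (-0.495) = 1.237.

1.24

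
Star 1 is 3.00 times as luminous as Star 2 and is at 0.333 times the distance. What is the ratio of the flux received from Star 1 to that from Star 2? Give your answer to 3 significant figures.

F = L/(4πd²), so F_1/F_2 = (L_1/L_2) / (d_1/d_2)²
= 3.00 / (0.333)² = 3.00 / 0.1109 = 27.05.

27.1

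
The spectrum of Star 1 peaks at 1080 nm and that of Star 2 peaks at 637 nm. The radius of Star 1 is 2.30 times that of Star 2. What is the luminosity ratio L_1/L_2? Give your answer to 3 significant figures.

0.640

Wien's law gives T ∝ 1/λ_max, so T_1/T_2 = λ_2/λ_1 = 637/1080 = 0.5898.
Then L ∝ R²T⁴ gives L_1/L_2 = (2.30)² × (0.5898)⁴ = 5.290 × 0.1210 = 0.6402.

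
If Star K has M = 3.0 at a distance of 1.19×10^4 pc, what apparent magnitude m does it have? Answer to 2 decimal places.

m = M + 5 log₁₀(d/10 pc) = 3.0 + 5 log₁₀(1.19×10^4/10)
  = 3.0 + 5 × 3.076 = 3.0 + 15.38 = 18.38.

18.38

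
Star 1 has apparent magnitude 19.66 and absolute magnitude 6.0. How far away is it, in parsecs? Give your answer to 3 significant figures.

m − M = 5 log₁₀(d/10 pc)
19.66 − (6.0) = 13.66 = 5 log₁₀(d/10)
d = 10 × 10^(13.66/5) = 10 × 10^2.732 = 5395 pc.

5.40×10^3 pc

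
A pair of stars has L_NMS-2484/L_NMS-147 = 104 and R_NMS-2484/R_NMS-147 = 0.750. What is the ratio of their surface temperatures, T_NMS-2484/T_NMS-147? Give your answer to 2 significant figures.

L ∝ R²T⁴ gives T ∝ (L/R²)^(1/4), so
T_NMS-2484/T_NMS-147 = (104 / 0.750²)^(1/4) = (184.9)^(1/4) = 3.687.

3.7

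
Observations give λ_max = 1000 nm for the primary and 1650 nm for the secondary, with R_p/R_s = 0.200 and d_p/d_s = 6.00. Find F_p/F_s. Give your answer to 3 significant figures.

Wien's law: T_p/T_s = λ_s/λ_p = 1650/1000 = 1.650.
L_p/L_s = (R_p/R_s)²(T_p/T_s)⁴ = (0.200)²(1.650)⁴ = 0.2965.
F_p/F_s = (L_p/L_s)/(d_p/d_s)² = 0.2965/(6.00)² = 0.008236.

0.00824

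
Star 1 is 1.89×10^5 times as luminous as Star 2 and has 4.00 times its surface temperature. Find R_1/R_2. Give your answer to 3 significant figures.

27.2

L ∝ R²T⁴ gives R ∝ √L / T², so
R_1/R_2 = √(1.89×10^5) / (4.00)² = 434.7 / 16.00 = 27.17.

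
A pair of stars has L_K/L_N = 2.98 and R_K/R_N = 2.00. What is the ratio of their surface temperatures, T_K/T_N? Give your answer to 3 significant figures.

L ∝ R²T⁴ gives T ∝ (L/R²)^(1/4), so
T_K/T_N = (2.98 / 2.00²)^(1/4) = (0.7450)^(1/4) = 0.9290.

0.929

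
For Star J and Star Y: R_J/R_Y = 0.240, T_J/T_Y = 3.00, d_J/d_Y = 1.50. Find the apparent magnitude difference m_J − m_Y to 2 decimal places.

-0.79

L_J/L_Y = (0.240)²(3.00)⁴ = 4.666.
F_J/F_Y = (L_J/L_Y)/(d_J/d_Y)² = 4.666/2.250 = 2.074.
m_J − m_Y = −2.5 log₁₀(2.074) = -0.79.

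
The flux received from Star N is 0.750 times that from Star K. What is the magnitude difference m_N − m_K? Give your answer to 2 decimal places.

0.31

m_N − m_K = −2.5 log₁₀(F_N/F_K) = −2.5 log₁₀(0.750) = −2.5 × (-0.125) = 0.312.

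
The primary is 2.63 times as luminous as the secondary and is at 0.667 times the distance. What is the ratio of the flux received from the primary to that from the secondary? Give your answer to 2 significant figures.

F = L/(4πd²), so F_p/F_s = (L_p/L_s) / (d_p/d_s)²
= 2.63 / (0.667)² = 2.63 / 0.4449 = 5.912.

5.9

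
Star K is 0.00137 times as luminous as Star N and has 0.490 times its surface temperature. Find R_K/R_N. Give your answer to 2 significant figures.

0.15

L ∝ R²T⁴ gives R ∝ √L / T², so
R_K/R_N = √(0.00137) / (0.490)² = 0.03701 / 0.2401 = 0.1542.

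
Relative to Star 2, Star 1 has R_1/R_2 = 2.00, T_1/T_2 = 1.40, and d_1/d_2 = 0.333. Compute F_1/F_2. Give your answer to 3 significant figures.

L_1/L_2 = (R_1/R_2)²(T_1/T_2)⁴ = (2.00)² × (1.40)⁴ = 15.37.
F_1/F_2 = (L_1/L_2)/(d_1/d_2)² = 15.37 / (0.333)² = 138.6.

139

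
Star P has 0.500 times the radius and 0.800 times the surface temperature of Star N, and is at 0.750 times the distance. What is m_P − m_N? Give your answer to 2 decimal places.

1.85

L_P/L_N = (0.500)²(0.800)⁴ = 0.1024.
F_P/F_N = (L_P/L_N)/(d_P/d_N)² = 0.1024/0.5625 = 0.1820.
m_P − m_N = −2.5 log₁₀(0.1820) = 1.85.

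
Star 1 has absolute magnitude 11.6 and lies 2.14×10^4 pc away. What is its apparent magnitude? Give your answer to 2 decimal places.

28.25

m = M + 5 log₁₀(d/10 pc) = 11.6 + 5 log₁₀(2.14×10^4/10)
  = 11.6 + 5 × 3.330 = 11.6 + 16.65 = 28.25.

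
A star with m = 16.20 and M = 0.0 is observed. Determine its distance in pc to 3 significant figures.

1.74×10^4 pc

m − M = 5 log₁₀(d/10 pc)
16.20 − (0.0) = 16.20 = 5 log₁₀(d/10)
d = 10 × 10^(16.20/5) = 10 × 10^3.240 = 1.738×10^4 pc.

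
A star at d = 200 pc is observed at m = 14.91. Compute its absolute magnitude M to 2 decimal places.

8.40

M = m − 5 log₁₀(d/10 pc) = 14.91 − 5 log₁₀(200/10)
  = 14.91 − 5 × 1.301 = 14.91 − 6.51 = 8.40.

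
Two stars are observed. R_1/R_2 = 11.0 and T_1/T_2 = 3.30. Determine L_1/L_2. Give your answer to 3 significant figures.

From the Stefan–Boltzmann law, L ∝ R²T⁴, so
L_1/L_2 = (R_1/R_2)² (T_1/T_2)⁴ = (11.0)² × (3.30)⁴ = 121.0 × 118.6 = 1.435×10^4.

1.43×10^4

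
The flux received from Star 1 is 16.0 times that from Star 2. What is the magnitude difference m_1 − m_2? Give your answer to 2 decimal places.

-3.01

m_1 − m_2 = −2.5 log₁₀(F_1/F_2) = −2.5 log₁₀(16.0) = −2.5 × (1.204) = -3.010.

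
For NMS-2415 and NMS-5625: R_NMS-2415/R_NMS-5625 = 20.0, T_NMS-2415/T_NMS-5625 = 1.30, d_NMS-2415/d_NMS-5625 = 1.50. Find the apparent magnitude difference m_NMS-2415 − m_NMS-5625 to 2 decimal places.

L_NMS-2415/L_NMS-5625 = (20.0)²(1.30)⁴ = 1142.
F_NMS-2415/F_NMS-5625 = (L_NMS-2415/L_NMS-5625)/(d_NMS-2415/d_NMS-5625)² = 1142/2.250 = 507.8.
m_NMS-2415 − m_NMS-5625 = −2.5 log₁₀(507.8) = -6.76.

-6.76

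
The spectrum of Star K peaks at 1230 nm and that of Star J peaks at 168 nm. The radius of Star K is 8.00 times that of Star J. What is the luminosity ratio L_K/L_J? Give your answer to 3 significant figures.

Wien's law gives T ∝ 1/λ_max, so T_K/T_J = λ_J/λ_K = 168/1230 = 0.1366.
Then L ∝ R²T⁴ gives L_K/L_J = (8.00)² × (0.1366)⁴ = 64.00 × 3.480×10^-4 = 0.02227.

0.0223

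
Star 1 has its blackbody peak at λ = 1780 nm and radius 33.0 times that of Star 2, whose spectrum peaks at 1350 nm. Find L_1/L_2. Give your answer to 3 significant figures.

Wien's law gives T ∝ 1/λ_max, so T_1/T_2 = λ_2/λ_1 = 1350/1780 = 0.7584.
Then L ∝ R²T⁴ gives L_1/L_2 = (33.0)² × (0.7584)⁴ = 1089 × 0.3309 = 360.3.

360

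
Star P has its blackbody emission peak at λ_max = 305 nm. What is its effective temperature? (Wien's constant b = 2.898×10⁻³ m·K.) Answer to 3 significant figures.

9.50×10^3 K

T = b/λ_max = 2.898×10⁻³ / (305×10⁻⁹) = 9502 K.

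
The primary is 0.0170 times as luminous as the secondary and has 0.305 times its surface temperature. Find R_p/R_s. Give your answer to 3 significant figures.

1.40

L ∝ R²T⁴ gives R ∝ √L / T², so
R_p/R_s = √(0.0170) / (0.305)² = 0.1304 / 0.09302 = 1.402.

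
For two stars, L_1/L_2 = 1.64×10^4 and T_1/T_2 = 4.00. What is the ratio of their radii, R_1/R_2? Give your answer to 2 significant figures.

8.0

L ∝ R²T⁴ gives R ∝ √L / T², so
R_1/R_2 = √(1.64×10^4) / (4.00)² = 128.1 / 16.00 = 8.004.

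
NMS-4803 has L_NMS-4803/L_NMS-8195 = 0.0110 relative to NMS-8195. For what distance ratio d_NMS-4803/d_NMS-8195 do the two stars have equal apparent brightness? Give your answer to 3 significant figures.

0.105

Equal flux requires L_NMS-4803/d_NMS-4803² = L_NMS-8195/d_NMS-8195², so d_NMS-4803/d_NMS-8195 = √(L_NMS-4803/L_NMS-8195)
= √(0.0110) = 0.1049.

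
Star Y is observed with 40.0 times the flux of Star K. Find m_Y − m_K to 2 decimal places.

-4.01

m_Y − m_K = −2.5 log₁₀(F_Y/F_K) = −2.5 log₁₀(40.0) = −2.5 × (1.602) = -4.005.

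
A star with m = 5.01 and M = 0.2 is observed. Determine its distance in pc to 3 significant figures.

m − M = 5 log₁₀(d/10 pc)
5.01 − (0.2) = 4.81 = 5 log₁₀(d/10)
d = 10 × 10^(4.81/5) = 10 × 10^0.962 = 91.62 pc.

91.6 pc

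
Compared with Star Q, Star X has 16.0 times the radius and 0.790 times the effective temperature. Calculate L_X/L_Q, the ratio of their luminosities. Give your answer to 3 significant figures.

From the Stefan–Boltzmann law, L ∝ R²T⁴, so
L_X/L_Q = (R_X/R_Q)² (T_X/T_Q)⁴ = (16.0)² × (0.790)⁴ = 256.0 × 0.3895 = 99.71.

99.7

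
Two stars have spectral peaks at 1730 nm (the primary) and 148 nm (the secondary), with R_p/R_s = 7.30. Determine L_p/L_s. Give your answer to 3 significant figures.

Wien's law gives T ∝ 1/λ_max, so T_p/T_s = λ_s/λ_p = 148/1730 = 0.08555.
Then L ∝ R²T⁴ gives L_p/L_s = (7.30)² × (0.08555)⁴ = 53.29 × 5.356×10^-5 = 0.002854.

0.00285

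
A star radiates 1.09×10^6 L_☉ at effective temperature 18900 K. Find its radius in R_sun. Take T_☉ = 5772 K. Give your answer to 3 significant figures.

97.4 R_sun

R/R_☉ = √(L/L_☉) / (T/T_☉)² = √(1.09×10^6) / (3.274)²
       = 1044 / 10.72 = 97.37.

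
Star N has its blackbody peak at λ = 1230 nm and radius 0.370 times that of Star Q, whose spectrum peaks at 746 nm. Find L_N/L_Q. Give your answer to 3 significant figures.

Wien's law gives T ∝ 1/λ_max, so T_N/T_Q = λ_Q/λ_N = 746/1230 = 0.6065.
Then L ∝ R²T⁴ gives L_N/L_Q = (0.370)² × (0.6065)⁴ = 0.1369 × 0.1353 = 0.01852.

0.0185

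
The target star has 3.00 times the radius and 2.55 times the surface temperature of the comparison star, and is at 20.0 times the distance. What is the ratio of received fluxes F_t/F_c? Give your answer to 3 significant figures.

0.951

L_t/L_c = (R_t/R_c)²(T_t/T_c)⁴ = (3.00)² × (2.55)⁴ = 380.5.
F_t/F_c = (L_t/L_c)/(d_t/d_c)² = 380.5 / (20.0)² = 0.9514.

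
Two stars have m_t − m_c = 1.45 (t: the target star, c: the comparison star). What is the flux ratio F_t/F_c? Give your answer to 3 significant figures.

F_t/F_c = 10^(−(m_t − m_c)/2.5) = 10^(-1.45/2.5) = 10^-0.580 = 0.2630.

0.263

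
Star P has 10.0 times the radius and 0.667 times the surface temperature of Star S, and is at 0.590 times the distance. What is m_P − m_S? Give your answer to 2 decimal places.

-4.39

L_P/L_S = (10.0)²(0.667)⁴ = 19.79.
F_P/F_S = (L_P/L_S)/(d_P/d_S)² = 19.79/0.3481 = 56.86.
m_P − m_S = −2.5 log₁₀(56.86) = -4.39.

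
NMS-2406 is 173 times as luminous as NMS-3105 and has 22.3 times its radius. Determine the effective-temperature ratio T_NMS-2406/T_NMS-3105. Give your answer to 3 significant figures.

0.768

L ∝ R²T⁴ gives T ∝ (L/R²)^(1/4), so
T_NMS-2406/T_NMS-3105 = (173 / 22.3²)^(1/4) = (0.3479)^(1/4) = 0.7680.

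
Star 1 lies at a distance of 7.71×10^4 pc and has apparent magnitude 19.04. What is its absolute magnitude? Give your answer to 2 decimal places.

M = m − 5 log₁₀(d/10 pc) = 19.04 − 5 log₁₀(7.71×10^4/10)
  = 19.04 − 5 × 3.887 = 19.04 − 19.44 = -0.40.

-0.40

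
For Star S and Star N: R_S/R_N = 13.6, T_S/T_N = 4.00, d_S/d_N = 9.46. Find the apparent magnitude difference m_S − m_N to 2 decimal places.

L_S/L_N = (13.6)²(4.00)⁴ = 4.735×10^4.
F_S/F_N = (L_S/L_N)/(d_S/d_N)² = 4.735×10^4/89.49 = 529.1.
m_S − m_N = −2.5 log₁₀(529.1) = -6.81.

-6.81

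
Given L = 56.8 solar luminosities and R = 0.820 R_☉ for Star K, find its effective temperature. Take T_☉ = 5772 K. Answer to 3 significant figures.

T/T_☉ = (L/L_☉)^(1/4) / (R/R_☉)^(1/2)
T = 5772 × (56.8)^(1/4) / √(0.820) = 5772 × 2.745 / 0.9055 = 1.750×10^4 K.

1.75×10^4 K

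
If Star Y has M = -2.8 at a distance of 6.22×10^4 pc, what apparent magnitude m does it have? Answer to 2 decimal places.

16.17

m = M + 5 log₁₀(d/10 pc) = -2.8 + 5 log₁₀(6.22×10^4/10)
  = -2.8 + 5 × 3.794 = -2.8 + 18.97 = 16.17.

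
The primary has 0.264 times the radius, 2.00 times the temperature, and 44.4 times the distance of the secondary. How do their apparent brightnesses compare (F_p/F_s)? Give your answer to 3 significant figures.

L_p/L_s = (R_p/R_s)²(T_p/T_s)⁴ = (0.264)² × (2.00)⁴ = 1.115.
F_p/F_s = (L_p/L_s)/(d_p/d_s)² = 1.115 / (44.4)² = 5.657×10^-4.

5.66×10^-4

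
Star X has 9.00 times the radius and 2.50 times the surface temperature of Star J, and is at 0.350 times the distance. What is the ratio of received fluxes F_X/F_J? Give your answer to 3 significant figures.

L_X/L_J = (R_X/R_J)²(T_X/T_J)⁴ = (9.00)² × (2.50)⁴ = 3164.
F_X/F_J = (L_X/L_J)/(d_X/d_J)² = 3164 / (0.350)² = 2.583×10^4.

2.58×10^4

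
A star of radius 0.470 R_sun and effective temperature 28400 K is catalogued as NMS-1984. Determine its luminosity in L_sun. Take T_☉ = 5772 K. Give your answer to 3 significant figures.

129 L_sun

L/L_☉ = (R/R_☉)² (T/T_☉)⁴ = (0.470)² × (28400/5772)⁴
       = 0.2209 × (4.920)⁴ = 0.2209 × 586.1 = 129.5.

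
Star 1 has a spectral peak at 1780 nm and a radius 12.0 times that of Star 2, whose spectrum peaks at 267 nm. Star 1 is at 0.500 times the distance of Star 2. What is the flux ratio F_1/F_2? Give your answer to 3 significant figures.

0.292

Wien's law: T_1/T_2 = λ_2/λ_1 = 267/1780 = 0.1500.
L_1/L_2 = (R_1/R_2)²(T_1/T_2)⁴ = (12.0)²(0.1500)⁴ = 0.07290.
F_1/F_2 = (L_1/L_2)/(d_1/d_2)² = 0.07290/(0.500)² = 0.2916.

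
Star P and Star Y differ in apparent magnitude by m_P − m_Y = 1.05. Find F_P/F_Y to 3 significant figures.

F_P/F_Y = 10^(−(m_P − m_Y)/2.5) = 10^(-1.05/2.5) = 10^-0.420 = 0.3802.

0.380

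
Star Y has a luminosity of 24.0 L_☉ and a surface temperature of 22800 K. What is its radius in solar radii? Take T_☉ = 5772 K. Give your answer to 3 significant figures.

R/R_☉ = √(L/L_☉) / (T/T_☉)² = √(24.0) / (3.950)²
       = 4.899 / 15.60 = 0.3140.

0.314 solar radii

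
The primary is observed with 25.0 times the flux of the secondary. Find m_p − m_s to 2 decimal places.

-3.49

m_p − m_s = −2.5 log₁₀(F_p/F_s) = −2.5 log₁₀(25.0) = −2.5 × (1.398) = -3.495.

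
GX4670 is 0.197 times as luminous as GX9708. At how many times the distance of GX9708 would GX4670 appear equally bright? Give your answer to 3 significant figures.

0.444

Equal flux requires L_GX4670/d_GX4670² = L_GX9708/d_GX9708², so d_GX4670/d_GX9708 = √(L_GX4670/L_GX9708)
= √(0.197) = 0.4438.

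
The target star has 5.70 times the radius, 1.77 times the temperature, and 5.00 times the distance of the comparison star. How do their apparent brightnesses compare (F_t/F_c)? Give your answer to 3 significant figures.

12.8

L_t/L_c = (R_t/R_c)²(T_t/T_c)⁴ = (5.70)² × (1.77)⁴ = 318.9.
F_t/F_c = (L_t/L_c)/(d_t/d_c)² = 318.9 / (5.00)² = 12.76.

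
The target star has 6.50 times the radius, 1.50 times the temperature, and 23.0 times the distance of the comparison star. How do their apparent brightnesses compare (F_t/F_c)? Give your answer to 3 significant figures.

L_t/L_c = (R_t/R_c)²(T_t/T_c)⁴ = (6.50)² × (1.50)⁴ = 213.9.
F_t/F_c = (L_t/L_c)/(d_t/d_c)² = 213.9 / (23.0)² = 0.4043.

0.404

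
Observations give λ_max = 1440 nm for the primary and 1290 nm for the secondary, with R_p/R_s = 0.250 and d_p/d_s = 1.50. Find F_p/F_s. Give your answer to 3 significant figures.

0.0179

Wien's law: T_p/T_s = λ_s/λ_p = 1290/1440 = 0.8958.
L_p/L_s = (R_p/R_s)²(T_p/T_s)⁴ = (0.250)²(0.8958)⁴ = 0.04025.
F_p/F_s = (L_p/L_s)/(d_p/d_s)² = 0.04025/(1.50)² = 0.01789.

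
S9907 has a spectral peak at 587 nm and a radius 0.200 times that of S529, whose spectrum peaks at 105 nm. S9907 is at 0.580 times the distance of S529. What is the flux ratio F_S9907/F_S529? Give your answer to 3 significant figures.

1.22×10^-4

Wien's law: T_S9907/T_S529 = λ_S529/λ_S9907 = 105/587 = 0.1789.
L_S9907/L_S529 = (R_S9907/R_S529)²(T_S9907/T_S529)⁴ = (0.200)²(0.1789)⁴ = 4.095×10^-5.
F_S9907/F_S529 = (L_S9907/L_S529)/(d_S9907/d_S529)² = 4.095×10^-5/(0.580)² = 1.217×10^-4.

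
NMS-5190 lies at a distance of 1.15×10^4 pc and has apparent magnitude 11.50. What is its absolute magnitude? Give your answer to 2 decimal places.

-3.80

M = m − 5 log₁₀(d/10 pc) = 11.50 − 5 log₁₀(1.15×10^4/10)
  = 11.50 − 5 × 3.061 = 11.50 − 15.30 = -3.80.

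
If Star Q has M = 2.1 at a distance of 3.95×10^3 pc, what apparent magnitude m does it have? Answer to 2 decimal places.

15.08

m = M + 5 log₁₀(d/10 pc) = 2.1 + 5 log₁₀(3.95×10^3/10)
  = 2.1 + 5 × 2.597 = 2.1 + 12.98 = 15.08.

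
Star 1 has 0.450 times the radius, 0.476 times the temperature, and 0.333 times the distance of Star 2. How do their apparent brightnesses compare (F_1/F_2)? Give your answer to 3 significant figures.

0.0937

L_1/L_2 = (R_1/R_2)²(T_1/T_2)⁴ = (0.450)² × (0.476)⁴ = 0.01040.
F_1/F_2 = (L_1/L_2)/(d_1/d_2)² = 0.01040 / (0.333)² = 0.09375.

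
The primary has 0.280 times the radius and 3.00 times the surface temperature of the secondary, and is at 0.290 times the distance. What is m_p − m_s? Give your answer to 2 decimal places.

L_p/L_s = (0.280)²(3.00)⁴ = 6.350.
F_p/F_s = (L_p/L_s)/(d_p/d_s)² = 6.350/0.08410 = 75.51.
m_p − m_s = −2.5 log₁₀(75.51) = -4.70.

-4.70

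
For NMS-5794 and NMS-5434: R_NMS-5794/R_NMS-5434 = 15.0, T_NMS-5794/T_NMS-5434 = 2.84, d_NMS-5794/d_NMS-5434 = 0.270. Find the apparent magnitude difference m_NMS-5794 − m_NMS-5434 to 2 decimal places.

-13.26

L_NMS-5794/L_NMS-5434 = (15.0)²(2.84)⁴ = 1.464×10^4.
F_NMS-5794/F_NMS-5434 = (L_NMS-5794/L_NMS-5434)/(d_NMS-5794/d_NMS-5434)² = 1.464×10^4/0.07290 = 2.008×10^5.
m_NMS-5794 − m_NMS-5434 = −2.5 log₁₀(2.008×10^5) = -13.26.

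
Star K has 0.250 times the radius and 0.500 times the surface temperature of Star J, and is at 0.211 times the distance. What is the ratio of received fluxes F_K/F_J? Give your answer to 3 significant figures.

L_K/L_J = (R_K/R_J)²(T_K/T_J)⁴ = (0.250)² × (0.500)⁴ = 0.003906.
F_K/F_J = (L_K/L_J)/(d_K/d_J)² = 0.003906 / (0.211)² = 0.08774.

0.0877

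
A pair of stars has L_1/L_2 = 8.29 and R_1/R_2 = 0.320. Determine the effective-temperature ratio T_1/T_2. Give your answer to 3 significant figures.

L ∝ R²T⁴ gives T ∝ (L/R²)^(1/4), so
T_1/T_2 = (8.29 / 0.320²)^(1/4) = (80.96)^(1/4) = 3.000.

3.00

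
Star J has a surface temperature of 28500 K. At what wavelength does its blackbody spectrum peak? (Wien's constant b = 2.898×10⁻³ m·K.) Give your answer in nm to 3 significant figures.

102 nm

λ_max = b/T = 2.898×10⁻³ / 28500 = 1.02×10^-7 m = 101.7 nm.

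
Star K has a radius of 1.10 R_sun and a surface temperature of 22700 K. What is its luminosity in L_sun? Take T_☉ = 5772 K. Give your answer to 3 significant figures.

289 L_sun

L/L_☉ = (R/R_☉)² (T/T_☉)⁴ = (1.10)² × (22700/5772)⁴
       = 1.210 × (3.933)⁴ = 1.210 × 239.2 = 289.5.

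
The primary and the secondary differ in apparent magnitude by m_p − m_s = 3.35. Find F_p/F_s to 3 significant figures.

0.0457

F_p/F_s = 10^(−(m_p − m_s)/2.5) = 10^(-3.35/2.5) = 10^-1.340 = 0.04571.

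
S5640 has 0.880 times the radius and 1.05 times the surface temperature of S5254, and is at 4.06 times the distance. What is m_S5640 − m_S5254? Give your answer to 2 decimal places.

L_S5640/L_S5254 = (0.880)²(1.05)⁴ = 0.9413.
F_S5640/F_S5254 = (L_S5640/L_S5254)/(d_S5640/d_S5254)² = 0.9413/16.48 = 0.05710.
m_S5640 − m_S5254 = −2.5 log₁₀(0.05710) = 3.11.

3.11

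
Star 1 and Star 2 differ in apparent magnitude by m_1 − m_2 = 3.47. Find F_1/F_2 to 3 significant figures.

0.0409

F_1/F_2 = 10^(−(m_1 − m_2)/2.5) = 10^(-3.47/2.5) = 10^-1.388 = 0.04093.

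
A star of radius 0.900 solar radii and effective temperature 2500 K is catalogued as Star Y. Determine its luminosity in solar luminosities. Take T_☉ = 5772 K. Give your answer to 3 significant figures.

0.0285 solar luminosities

L/L_☉ = (R/R_☉)² (T/T_☉)⁴ = (0.900)² × (2500/5772)⁴
       = 0.8100 × (0.4331)⁴ = 0.8100 × 0.03519 = 0.02851.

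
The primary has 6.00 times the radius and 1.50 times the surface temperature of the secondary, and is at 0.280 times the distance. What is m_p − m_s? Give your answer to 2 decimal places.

L_p/L_s = (6.00)²(1.50)⁴ = 182.2.
F_p/F_s = (L_p/L_s)/(d_p/d_s)² = 182.2/0.07840 = 2325.
m_p − m_s = −2.5 log₁₀(2325) = -8.42.

-8.42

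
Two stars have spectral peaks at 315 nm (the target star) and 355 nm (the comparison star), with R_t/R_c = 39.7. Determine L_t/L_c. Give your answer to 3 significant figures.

2.54×10^3

Wien's law gives T ∝ 1/λ_max, so T_t/T_c = λ_c/λ_t = 355/315 = 1.127.
Then L ∝ R²T⁴ gives L_t/L_c = (39.7)² × (1.127)⁴ = 1576 × 1.613 = 2542.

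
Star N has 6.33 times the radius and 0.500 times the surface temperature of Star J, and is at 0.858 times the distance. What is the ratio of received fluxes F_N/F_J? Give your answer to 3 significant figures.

L_N/L_J = (R_N/R_J)²(T_N/T_J)⁴ = (6.33)² × (0.500)⁴ = 2.504.
F_N/F_J = (L_N/L_J)/(d_N/d_J)² = 2.504 / (0.858)² = 3.402.

3.40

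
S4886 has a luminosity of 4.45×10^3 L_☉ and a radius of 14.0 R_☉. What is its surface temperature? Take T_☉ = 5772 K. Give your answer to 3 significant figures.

1.26×10^4 K

T/T_☉ = (L/L_☉)^(1/4) / (R/R_☉)^(1/2)
T = 5772 × (4.45×10^3)^(1/4) / √(14.0) = 5772 × 8.168 / 3.742 = 1.260×10^4 K.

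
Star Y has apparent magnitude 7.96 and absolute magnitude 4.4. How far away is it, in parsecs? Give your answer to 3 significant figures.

51.5 pc

m − M = 5 log₁₀(d/10 pc)
7.96 − (4.4) = 3.56 = 5 log₁₀(d/10)
d = 10 × 10^(3.56/5) = 10 × 10^0.712 = 51.52 pc.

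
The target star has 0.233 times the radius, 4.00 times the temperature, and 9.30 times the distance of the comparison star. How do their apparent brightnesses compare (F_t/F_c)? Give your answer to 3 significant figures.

0.161

L_t/L_c = (R_t/R_c)²(T_t/T_c)⁴ = (0.233)² × (4.00)⁴ = 13.90.
F_t/F_c = (L_t/L_c)/(d_t/d_c)² = 13.90 / (9.30)² = 0.1607.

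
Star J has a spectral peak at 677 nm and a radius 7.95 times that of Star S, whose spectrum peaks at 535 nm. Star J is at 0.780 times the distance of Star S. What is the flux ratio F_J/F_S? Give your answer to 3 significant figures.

Wien's law: T_J/T_S = λ_S/λ_J = 535/677 = 0.7903.
L_J/L_S = (R_J/R_S)²(T_J/T_S)⁴ = (7.95)²(0.7903)⁴ = 24.65.
F_J/F_S = (L_J/L_S)/(d_J/d_S)² = 24.65/(0.780)² = 40.51.

40.5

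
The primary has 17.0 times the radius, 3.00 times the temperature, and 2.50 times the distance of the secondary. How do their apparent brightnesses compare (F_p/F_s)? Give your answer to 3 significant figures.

L_p/L_s = (R_p/R_s)²(T_p/T_s)⁴ = (17.0)² × (3.00)⁴ = 2.341×10^4.
F_p/F_s = (L_p/L_s)/(d_p/d_s)² = 2.341×10^4 / (2.50)² = 3745.

3.75×10^3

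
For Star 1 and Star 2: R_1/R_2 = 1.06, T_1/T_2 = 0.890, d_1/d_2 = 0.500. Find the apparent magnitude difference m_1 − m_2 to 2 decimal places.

-1.13

L_1/L_2 = (1.06)²(0.890)⁴ = 0.7050.
F_1/F_2 = (L_1/L_2)/(d_1/d_2)² = 0.7050/0.2500 = 2.820.
m_1 − m_2 = −2.5 log₁₀(2.820) = -1.13.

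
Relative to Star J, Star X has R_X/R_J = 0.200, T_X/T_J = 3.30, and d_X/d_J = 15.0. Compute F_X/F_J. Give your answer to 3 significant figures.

L_X/L_J = (R_X/R_J)²(T_X/T_J)⁴ = (0.200)² × (3.30)⁴ = 4.744.
F_X/F_J = (L_X/L_J)/(d_X/d_J)² = 4.744 / (15.0)² = 0.02108.

0.0211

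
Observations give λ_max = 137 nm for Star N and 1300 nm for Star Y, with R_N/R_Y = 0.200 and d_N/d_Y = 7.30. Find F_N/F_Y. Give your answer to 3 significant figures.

6.09

Wien's law: T_N/T_Y = λ_Y/λ_N = 1300/137 = 9.489.
L_N/L_Y = (R_N/R_Y)²(T_N/T_Y)⁴ = (0.200)²(9.489)⁴ = 324.3.
F_N/F_Y = (L_N/L_Y)/(d_N/d_Y)² = 324.3/(7.30)² = 6.086.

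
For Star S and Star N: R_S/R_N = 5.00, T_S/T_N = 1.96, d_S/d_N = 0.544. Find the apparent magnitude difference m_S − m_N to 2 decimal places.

-7.74

L_S/L_N = (5.00)²(1.96)⁴ = 368.9.
F_S/F_N = (L_S/L_N)/(d_S/d_N)² = 368.9/0.2959 = 1247.
m_S − m_N = −2.5 log₁₀(1247) = -7.74.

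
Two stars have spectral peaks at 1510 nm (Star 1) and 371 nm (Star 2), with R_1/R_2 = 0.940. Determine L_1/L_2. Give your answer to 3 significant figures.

0.00322

Wien's law gives T ∝ 1/λ_max, so T_1/T_2 = λ_2/λ_1 = 371/1510 = 0.2457.
Then L ∝ R²T⁴ gives L_1/L_2 = (0.940)² × (0.2457)⁴ = 0.8836 × 0.003644 = 0.003220.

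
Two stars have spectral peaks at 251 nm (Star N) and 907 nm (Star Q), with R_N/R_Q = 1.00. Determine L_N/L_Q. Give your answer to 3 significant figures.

Wien's law gives T ∝ 1/λ_max, so T_N/T_Q = λ_Q/λ_N = 907/251 = 3.614.
Then L ∝ R²T⁴ gives L_N/L_Q = (1.00)² × (3.614)⁴ = 1.000 × 170.5 = 170.5.

171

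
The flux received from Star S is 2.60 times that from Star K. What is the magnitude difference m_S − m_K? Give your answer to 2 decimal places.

-1.04

m_S − m_K = −2.5 log₁₀(F_S/F_K) = −2.5 log₁₀(2.60) = −2.5 × (0.415) = -1.037.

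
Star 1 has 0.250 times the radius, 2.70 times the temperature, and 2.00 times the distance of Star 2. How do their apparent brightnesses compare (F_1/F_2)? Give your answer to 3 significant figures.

0.830

L_1/L_2 = (R_1/R_2)²(T_1/T_2)⁴ = (0.250)² × (2.70)⁴ = 3.322.
F_1/F_2 = (L_1/L_2)/(d_1/d_2)² = 3.322 / (2.00)² = 0.8304.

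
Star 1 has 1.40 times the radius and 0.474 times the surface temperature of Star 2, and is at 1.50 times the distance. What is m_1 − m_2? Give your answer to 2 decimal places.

3.39

L_1/L_2 = (1.40)²(0.474)⁴ = 0.09894.
F_1/F_2 = (L_1/L_2)/(d_1/d_2)² = 0.09894/2.250 = 0.04397.
m_1 − m_2 = −2.5 log₁₀(0.04397) = 3.39.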